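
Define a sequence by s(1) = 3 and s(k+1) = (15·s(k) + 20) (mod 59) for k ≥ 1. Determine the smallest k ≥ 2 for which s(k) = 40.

8

s(1) = 3; s(2) = 6; s(3) = 51; s(4) = 18; s(5) = 54; s(6) = 4; s(7) = 21; s(8) = 40; s(9) = 30; s(10) = 57; s(11) = 49; s(12) = 47; s(13) = 17; s(14) = 39; s(15) = 15; s(16) = 9; s(17) = 37; s(18) = 44; s(19) = 31; s(20) = 13; s(21) = 38; s(22) = 0; s(23) = 20; s(24) = 25; s(25) = 41; s(26) = 45; s(27) = 46; s(28) = 2; s(29) = 50; s(30) = 3.
Since s(30) = s(1) = 3, the sequence is periodic with period 29.
The value 40 first appears (with k ≥ 2) at s(8).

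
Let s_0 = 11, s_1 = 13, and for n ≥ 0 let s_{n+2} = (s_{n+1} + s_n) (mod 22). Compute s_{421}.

We have s_0 = 11; s_1 = 13; s_2 = 2; s_3 = 15; s_4 = 17; s_5 = 10; s_6 = 5; s_7 = 15; s_8 = 20; s_9 = 13; s_{10} = 11; s_{11} = 2; s_{12} = 13; s_{13} = 15; s_{14} = 6; s_{15} = 21; s_{16} = 5; s_{17} = 4; s_{18} = 9; s_{19} = 13; s_{20} = 0; s_{21} = 13; s_{22} = 13; s_{23} = 4; s_{24} = 17; s_{25} = 21; s_{26} = 16; s_{27} = 15; s_{28} = 9; s_{29} = 2; s_{30} = 11; s_{31} = 13.
Since (s_{30}, s_{31}) = (s_0, s_1) = (11, 13) (two consecutive terms determine the rest), the sequence is periodic with period 30.
So s_{421} = s_{0 + ((421-0) mod 30)} = s_1 = 13.

13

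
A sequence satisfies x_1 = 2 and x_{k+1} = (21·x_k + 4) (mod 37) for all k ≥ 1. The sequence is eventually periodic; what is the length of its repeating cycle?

18

x_1 = 2; x_2 = 9; x_3 = 8; x_4 = 24; x_5 = 27; x_6 = 16; x_7 = 7; x_8 = 3; x_9 = 30; x_{10} = 5; x_{11} = 35; x_{12} = 36; x_{13} = 20; x_{14} = 17; x_{15} = 28; x_{16} = 0; x_{17} = 4; x_{18} = 14; x_{19} = 2.
The sequence repeats with period 18.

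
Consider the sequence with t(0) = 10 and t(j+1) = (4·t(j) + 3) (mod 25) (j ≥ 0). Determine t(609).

Computing terms: t(0) = 10, t(1) = 18, t(2) = 0, t(3) = 3, t(4) = 15, t(5) = 13, t(6) = 5, t(7) = 23, t(8) = 20, t(9) = 8, t(10) = 10.
The sequence repeats with period 10.
(609 - 0) mod 10 = 9, so t(609) = t(9) = 8.

8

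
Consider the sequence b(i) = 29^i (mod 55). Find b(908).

We have b(1) = 29; b(2) = 16; b(3) = 24; b(4) = 36; b(5) = 54; b(6) = 26; b(7) = 39; b(8) = 31; b(9) = 19; b(10) = 1; b(11) = 29.
Since b(11) = b(1) = 29, the sequence is periodic with period 10.
So b(908) = b(1 + ((908-1) mod 10)) = b(8) = 31.

31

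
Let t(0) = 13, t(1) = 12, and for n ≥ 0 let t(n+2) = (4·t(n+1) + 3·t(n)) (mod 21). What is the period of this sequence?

Listing terms: t(0) = 13, t(1) = 12, t(2) = 3, t(3) = 6, t(4) = 12, t(5) = 3.
Since (t(4), t(5)) = (t(1), t(2)) = (12, 3) (two consecutive terms determine the rest), the sequence is eventually periodic: after a pre-period of length 1 it cycles with period 3.

3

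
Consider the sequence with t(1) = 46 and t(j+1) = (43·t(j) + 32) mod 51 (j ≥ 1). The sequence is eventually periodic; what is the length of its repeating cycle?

t(1) = 46,  t(2) = 21,  t(3) = 17,  t(4) = 49,  t(5) = 48,  t(6) = 5,  t(7) = 43,  t(8) = 45,  t(9) = 29,  t(10) = 4,  t(11) = 0,  t(12) = 32,  t(13) = 31,  t(14) = 39,  t(15) = 26,  t(16) = 28,  t(17) = 12,  t(18) = 38,  t(19) = 34,  t(20) = 15,  t(21) = 14,  t(22) = 22,  t(23) = 9,  t(24) = 11,  t(25) = 46.
The sequence repeats with period 24.

24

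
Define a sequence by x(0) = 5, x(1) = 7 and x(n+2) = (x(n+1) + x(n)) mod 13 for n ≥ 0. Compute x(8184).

4

Listing terms: x(0) = 5,  x(1) = 7,  x(2) = 12,  x(3) = 6,  x(4) = 5,  x(5) = 11,  x(6) = 3,  x(7) = 1,  x(8) = 4,  x(9) = 5,  x(10) = 9,  x(11) = 1,  x(12) = 10,  x(13) = 11,  x(14) = 8,  x(15) = 6,  x(16) = 1,  x(17) = 7,  x(18) = 8,  x(19) = 2,  x(20) = 10,  x(21) = 12,  x(22) = 9,  x(23) = 8,  x(24) = 4,  x(25) = 12,  x(26) = 3,  x(27) = 2,  x(28) = 5,  x(29) = 7.
Since (x(28), x(29)) = (x(0), x(1)) = (5, 7) (two consecutive terms determine the rest), the sequence is periodic with period 28.
So x(8184) = x(0 + ((8184-0) mod 28)) = x(8) = 4.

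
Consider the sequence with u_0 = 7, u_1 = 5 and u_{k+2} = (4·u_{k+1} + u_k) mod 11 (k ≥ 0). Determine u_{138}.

0

Listing terms: u_0 = 7,  u_1 = 5,  u_2 = 5,  u_3 = 3,  u_4 = 6,  u_5 = 5,  u_6 = 4,  u_7 = 10,  u_8 = 0,  u_9 = 10,  u_{10} = 7,  u_{11} = 5.
Since (u_{10}, u_{11}) = (u_0, u_1) = (7, 5) (two consecutive terms determine the rest), the sequence is periodic with period 10.
So u_{138} = u_{0 + ((138-0) mod 10)} = u_8 = 0.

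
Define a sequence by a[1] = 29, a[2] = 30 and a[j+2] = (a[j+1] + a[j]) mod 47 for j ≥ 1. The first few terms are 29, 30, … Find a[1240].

36

a[1] = 29, a[2] = 30, a[3] = 12, a[4] = 42, a[5] = 7, a[6] = 2, a[7] = 9, a[8] = 11, a[9] = 20, a[10] = 31, a[11] = 4, a[12] = 35, a[13] = 39, a[14] = 27, a[15] = 19, a[16] = 46, a[17] = 18, a[18] = 17, a[19] = 35, a[20] = 5, a[21] = 40, a[22] = 45, a[23] = 38, a[24] = 36, a[25] = 27, a[26] = 16, a[27] = 43, a[28] = 12, a[29] = 8, a[30] = 20, a[31] = 28, a[32] = 1, a[33] = 29, a[34] = 30.
The sequence repeats with period 32.
So a[1240] = a[1 + ((1240-1) mod 32)] = a[24] = 36.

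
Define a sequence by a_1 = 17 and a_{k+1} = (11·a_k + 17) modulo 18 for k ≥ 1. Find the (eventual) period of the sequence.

Listing terms: a_1 = 17,  a_2 = 6,  a_3 = 11,  a_4 = 12,  a_5 = 5,  a_6 = 0,  a_7 = 17.
Since a_7 = a_1 = 17, the sequence is periodic with period 6.

6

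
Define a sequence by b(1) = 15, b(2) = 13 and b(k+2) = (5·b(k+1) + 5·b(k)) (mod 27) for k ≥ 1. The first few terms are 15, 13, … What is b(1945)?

15

b(1) = 15,  b(2) = 13,  b(3) = 5,  b(4) = 9,  b(5) = 16,  b(6) = 17,  b(7) = 3,  b(8) = 19,  b(9) = 2,  b(10) = 24,  b(11) = 22,  b(12) = 14,  b(13) = 18,  b(14) = 25,  b(15) = 26,  b(16) = 12,  b(17) = 1,  b(18) = 11,  b(19) = 6,  b(20) = 4,  b(21) = 23,  b(22) = 0,  b(23) = 7,  b(24) = 8,  b(25) = 21,  b(26) = 10,  b(27) = 20,  b(28) = 15,  b(29) = 13.
Since (b(28), b(29)) = (b(1), b(2)) = (15, 13) (two consecutive terms determine the rest), the sequence is periodic with period 27.
(1945 - 1) mod 27 = 0, so b(1945) = b(1) = 15.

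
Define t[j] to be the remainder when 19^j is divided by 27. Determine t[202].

t[0] = 1; t[1] = 19; t[2] = 10; t[3] = 1.
Since t[3] = t[0] = 1, the sequence is periodic with period 3.
(202 - 0) mod 3 = 1, so t[202] = t[1] = 19.

19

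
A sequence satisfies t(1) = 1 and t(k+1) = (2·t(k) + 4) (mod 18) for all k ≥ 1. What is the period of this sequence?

6

Computing terms: t(1) = 1, t(2) = 6, t(3) = 16, t(4) = 0, t(5) = 4, t(6) = 12, t(7) = 10, t(8) = 6.
Since t(8) = t(2) = 6, the sequence is eventually periodic: after a pre-period of length 1 it cycles with period 6.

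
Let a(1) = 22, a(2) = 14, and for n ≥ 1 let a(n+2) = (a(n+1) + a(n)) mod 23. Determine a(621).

Listing terms: a(1) = 22, a(2) = 14, a(3) = 13, a(4) = 4, a(5) = 17, a(6) = 21, a(7) = 15, a(8) = 13, a(9) = 5, a(10) = 18, a(11) = 0, a(12) = 18, a(13) = 18, a(14) = 13, a(15) = 8, a(16) = 21, a(17) = 6, a(18) = 4, a(19) = 10, a(20) = 14, a(21) = 1, a(22) = 15, a(23) = 16, a(24) = 8, a(25) = 1, a(26) = 9, a(27) = 10, a(28) = 19, a(29) = 6, a(30) = 2, a(31) = 8, a(32) = 10, a(33) = 18, a(34) = 5, a(35) = 0, a(36) = 5, a(37) = 5, a(38) = 10, a(39) = 15, a(40) = 2, a(41) = 17, a(42) = 19, a(43) = 13, a(44) = 9, a(45) = 22, a(46) = 8, a(47) = 7, a(48) = 15, a(49) = 22, a(50) = 14.
The sequence repeats with period 48.
So a(621) = a(1 + ((621-1) mod 48)) = a(45) = 22.

22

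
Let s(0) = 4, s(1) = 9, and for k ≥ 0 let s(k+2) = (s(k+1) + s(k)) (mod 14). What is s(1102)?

Listing terms: s(0) = 4; s(1) = 9; s(2) = 13; s(3) = 8; s(4) = 7; s(5) = 1; s(6) = 8; s(7) = 9; s(8) = 3; s(9) = 12; s(10) = 1; s(11) = 13; s(12) = 0; s(13) = 13; s(14) = 13; s(15) = 12; s(16) = 11; s(17) = 9; s(18) = 6; s(19) = 1; s(20) = 7; s(21) = 8; s(22) = 1; s(23) = 9; s(24) = 10; s(25) = 5; s(26) = 1; s(27) = 6; s(28) = 7; s(29) = 13; s(30) = 6; s(31) = 5; s(32) = 11; s(33) = 2; s(34) = 13; s(35) = 1; s(36) = 0; s(37) = 1; s(38) = 1; s(39) = 2; s(40) = 3; s(41) = 5; s(42) = 8; s(43) = 13; s(44) = 7; s(45) = 6; s(46) = 13; s(47) = 5; s(48) = 4; s(49) = 9.
The sequence repeats with period 48.
(1102 - 0) mod 48 = 46, so s(1102) = s(46) = 13.

13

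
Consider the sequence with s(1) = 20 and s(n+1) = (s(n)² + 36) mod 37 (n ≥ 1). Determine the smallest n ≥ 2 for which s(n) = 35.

6

Computing terms: s(1) = 20, s(2) = 29, s(3) = 26, s(4) = 9, s(5) = 6, s(6) = 35, s(7) = 3, s(8) = 8, s(9) = 26.
Since s(9) = s(3) = 26, the sequence is eventually periodic: after a pre-period of length 2 it cycles with period 6.
The value 35 first appears (with n ≥ 2) at s(6).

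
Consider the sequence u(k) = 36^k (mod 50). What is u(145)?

Listing terms: u(1) = 36; u(2) = 46; u(3) = 6; u(4) = 16; u(5) = 26; u(6) = 36.
Since u(6) = u(1) = 36, the sequence is periodic with period 5.
(145 - 1) mod 5 = 4, so u(145) = u(5) = 26.

26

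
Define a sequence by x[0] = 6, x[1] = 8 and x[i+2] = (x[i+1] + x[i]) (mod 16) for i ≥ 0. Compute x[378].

14

x[0] = 6; x[1] = 8; x[2] = 14; x[3] = 6; x[4] = 4; x[5] = 10; x[6] = 14; x[7] = 8; x[8] = 6; x[9] = 14; x[10] = 4; x[11] = 2; x[12] = 6; x[13] = 8.
Since (x[12], x[13]) = (x[0], x[1]) = (6, 8) (two consecutive terms determine the rest), the sequence is periodic with period 12.
So x[378] = x[0 + ((378-0) mod 12)] = x[6] = 14.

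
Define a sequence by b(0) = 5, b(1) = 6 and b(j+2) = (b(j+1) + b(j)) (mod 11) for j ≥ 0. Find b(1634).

We have b(0) = 5, b(1) = 6, b(2) = 0, b(3) = 6, b(4) = 6, b(5) = 1, b(6) = 7, b(7) = 8, b(8) = 4, b(9) = 1, b(10) = 5, b(11) = 6.
Since (b(10), b(11)) = (b(0), b(1)) = (5, 6) (two consecutive terms determine the rest), the sequence is periodic with period 10.
So b(1634) = b(0 + ((1634-0) mod 10)) = b(4) = 6.

6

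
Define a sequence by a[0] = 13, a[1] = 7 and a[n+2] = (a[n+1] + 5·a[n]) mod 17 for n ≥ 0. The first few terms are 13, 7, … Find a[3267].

5

Listing terms: a[0] = 13; a[1] = 7; a[2] = 4; a[3] = 5; a[4] = 8; a[5] = 16; a[6] = 5; a[7] = 0; a[8] = 8; a[9] = 8; a[10] = 14; a[11] = 3; a[12] = 5; a[13] = 3; a[14] = 11; a[15] = 9; a[16] = 13; a[17] = 7.
Since (a[16], a[17]) = (a[0], a[1]) = (13, 7) (two consecutive terms determine the rest), the sequence is periodic with period 16.
(3267 - 0) mod 16 = 3, so a[3267] = a[3] = 5.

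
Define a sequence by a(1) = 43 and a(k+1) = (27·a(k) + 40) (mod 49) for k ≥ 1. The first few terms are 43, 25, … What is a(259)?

1

Listing terms: a(1) = 43; a(2) = 25; a(3) = 29; a(4) = 39; a(5) = 15; a(6) = 4; a(7) = 1; a(8) = 18; a(9) = 36; a(10) = 32; a(11) = 22; a(12) = 46; a(13) = 8; a(14) = 11; a(15) = 43.
Since a(15) = a(1) = 43, the sequence is periodic with period 14.
(259 - 1) mod 14 = 6, so a(259) = a(7) = 1.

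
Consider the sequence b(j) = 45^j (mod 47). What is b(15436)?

Computing terms: b(1) = 45, b(2) = 4, b(3) = 39, b(4) = 16, b(5) = 15, b(6) = 17, b(7) = 13, b(8) = 21, b(9) = 5, b(10) = 37, b(11) = 20, b(12) = 7, b(13) = 33, b(14) = 28, b(15) = 38, b(16) = 18, b(17) = 11, b(18) = 25, b(19) = 44, b(20) = 6, b(21) = 35, b(22) = 24, b(23) = 46, b(24) = 2, b(25) = 43, b(26) = 8, b(27) = 31, b(28) = 32, b(29) = 30, b(30) = 34, b(31) = 26, b(32) = 42, b(33) = 10, b(34) = 27, b(35) = 40, b(36) = 14, b(37) = 19, b(38) = 9, b(39) = 29, b(40) = 36, b(41) = 22, b(42) = 3, b(43) = 41, b(44) = 12, b(45) = 23, b(46) = 1, b(47) = 45.
Since b(47) = b(1) = 45, the sequence is periodic with period 46.
(15436 - 1) mod 46 = 25, so b(15436) = b(26) = 8.

8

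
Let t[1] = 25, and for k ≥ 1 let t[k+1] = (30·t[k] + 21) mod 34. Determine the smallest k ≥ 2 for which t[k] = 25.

5

t[1] = 25, t[2] = 23, t[3] = 31, t[4] = 33, t[5] = 25.
The sequence repeats with period 4.
The value 25 next appears (with k ≥ 2) at t[5].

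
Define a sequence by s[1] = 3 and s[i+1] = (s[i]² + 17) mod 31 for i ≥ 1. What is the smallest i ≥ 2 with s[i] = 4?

9

We have s[1] = 3; s[2] = 26; s[3] = 11; s[4] = 14; s[5] = 27; s[6] = 2; s[7] = 21; s[8] = 24; s[9] = 4; s[10] = 2.
Since s[10] = s[6] = 2, the sequence is eventually periodic: after a pre-period of length 5 it cycles with period 4.
The value 4 first appears (with i ≥ 2) at s[9].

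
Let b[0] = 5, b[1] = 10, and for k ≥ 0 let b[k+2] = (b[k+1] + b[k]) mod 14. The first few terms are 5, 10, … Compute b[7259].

We have b[0] = 5,  b[1] = 10,  b[2] = 1,  b[3] = 11,  b[4] = 12,  b[5] = 9,  b[6] = 7,  b[7] = 2,  b[8] = 9,  b[9] = 11,  b[10] = 6,  b[11] = 3,  b[12] = 9,  b[13] = 12,  b[14] = 7,  b[15] = 5,  b[16] = 12,  b[17] = 3,  b[18] = 1,  b[19] = 4,  b[20] = 5,  b[21] = 9,  b[22] = 0,  b[23] = 9,  b[24] = 9,  b[25] = 4,  b[26] = 13,  b[27] = 3,  b[28] = 2,  b[29] = 5,  b[30] = 7,  b[31] = 12,  b[32] = 5,  b[33] = 3,  b[34] = 8,  b[35] = 11,  b[36] = 5,  b[37] = 2,  b[38] = 7,  b[39] = 9,  b[40] = 2,  b[41] = 11,  b[42] = 13,  b[43] = 10,  b[44] = 9,  b[45] = 5,  b[46] = 0,  b[47] = 5,  b[48] = 5,  b[49] = 10.
The sequence repeats with period 48.
So b[7259] = b[0 + ((7259-0) mod 48)] = b[11] = 3.

3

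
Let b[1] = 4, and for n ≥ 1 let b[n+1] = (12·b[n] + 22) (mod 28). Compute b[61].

b[1] = 4; b[2] = 14; b[3] = 22; b[4] = 6; b[5] = 10; b[6] = 2; b[7] = 18; b[8] = 14.
Since b[8] = b[2] = 14, the sequence is eventually periodic: after a pre-period of length 1 it cycles with period 6.
For n ≥ 2, b[n] depends only on (n - 2) mod 6. (61 - 2) mod 6 = 5, so b[61] = b[7] = 18.

18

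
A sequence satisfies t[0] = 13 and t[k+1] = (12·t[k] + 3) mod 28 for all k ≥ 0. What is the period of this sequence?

t[0] = 13, t[1] = 19, t[2] = 7, t[3] = 3, t[4] = 11, t[5] = 23, t[6] = 27, t[7] = 19.
Since t[7] = t[1] = 19, the sequence is eventually periodic: after a pre-period of length 1 it cycles with period 6.

6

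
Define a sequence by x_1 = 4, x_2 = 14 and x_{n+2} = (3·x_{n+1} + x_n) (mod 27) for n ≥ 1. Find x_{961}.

x_1 = 4,  x_2 = 14,  x_3 = 19,  x_4 = 17,  x_5 = 16,  x_6 = 11,  x_7 = 22,  x_8 = 23,  x_9 = 10,  x_{10} = 26,  x_{11} = 7,  x_{12} = 20,  x_{13} = 13,  x_{14} = 5,  x_{15} = 1,  x_{16} = 8,  x_{17} = 25,  x_{18} = 2,  x_{19} = 4,  x_{20} = 14.
The sequence repeats with period 18.
So x_{961} = x_{1 + ((961-1) mod 18)} = x_7 = 22.

22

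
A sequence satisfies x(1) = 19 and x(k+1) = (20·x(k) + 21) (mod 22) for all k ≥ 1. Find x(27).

We have x(1) = 19, x(2) = 5, x(3) = 11, x(4) = 21, x(5) = 1, x(6) = 19.
The sequence repeats with period 5.
(27 - 1) mod 5 = 1, so x(27) = x(2) = 5.

5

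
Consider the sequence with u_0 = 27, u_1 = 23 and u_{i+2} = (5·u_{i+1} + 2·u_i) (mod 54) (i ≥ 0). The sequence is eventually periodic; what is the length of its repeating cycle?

9

Listing terms: u_0 = 27, u_1 = 23, u_2 = 7, u_3 = 27, u_4 = 41, u_5 = 43, u_6 = 27, u_7 = 5, u_8 = 25, u_9 = 27, u_{10} = 23.
Since (u_9, u_{10}) = (u_0, u_1) = (27, 23) (two consecutive terms determine the rest), the sequence is periodic with period 9.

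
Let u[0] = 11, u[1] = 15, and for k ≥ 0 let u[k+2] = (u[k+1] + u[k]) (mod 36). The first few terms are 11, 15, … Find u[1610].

26

Computing terms: u[0] = 11,  u[1] = 15,  u[2] = 26,  u[3] = 5,  u[4] = 31,  u[5] = 0,  u[6] = 31,  u[7] = 31,  u[8] = 26,  u[9] = 21,  u[10] = 11,  u[11] = 32,  u[12] = 7,  u[13] = 3,  u[14] = 10,  u[15] = 13,  u[16] = 23,  u[17] = 0,  u[18] = 23,  u[19] = 23,  u[20] = 10,  u[21] = 33,  u[22] = 7,  u[23] = 4,  u[24] = 11,  u[25] = 15.
Since (u[24], u[25]) = (u[0], u[1]) = (11, 15) (two consecutive terms determine the rest), the sequence is periodic with period 24.
(1610 - 0) mod 24 = 2, so u[1610] = u[2] = 26.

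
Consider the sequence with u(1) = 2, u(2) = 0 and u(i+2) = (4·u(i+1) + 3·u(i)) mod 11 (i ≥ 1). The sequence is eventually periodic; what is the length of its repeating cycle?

40

We have u(1) = 2,  u(2) = 0,  u(3) = 6,  u(4) = 2,  u(5) = 4,  u(6) = 0,  u(7) = 1,  u(8) = 4,  u(9) = 8,  u(10) = 0,  u(11) = 2,  u(12) = 8,  u(13) = 5,  u(14) = 0,  u(15) = 4,  u(16) = 5,  u(17) = 10,  u(18) = 0,  u(19) = 8,  u(20) = 10,  u(21) = 9,  u(22) = 0,  u(23) = 5,  u(24) = 9,  u(25) = 7,  u(26) = 0,  u(27) = 10,  u(28) = 7,  u(29) = 3,  u(30) = 0,  u(31) = 9,  u(32) = 3,  u(33) = 6,  u(34) = 0,  u(35) = 7,  u(36) = 6,  u(37) = 1,  u(38) = 0,  u(39) = 3,  u(40) = 1,  u(41) = 2,  u(42) = 0.
Since (u(41), u(42)) = (u(1), u(2)) = (2, 0) (two consecutive terms determine the rest), the sequence is periodic with period 40.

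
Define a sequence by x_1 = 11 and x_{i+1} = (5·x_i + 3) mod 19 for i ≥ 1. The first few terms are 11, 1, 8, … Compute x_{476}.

Computing terms: x_1 = 11; x_2 = 1; x_3 = 8; x_4 = 5; x_5 = 9; x_6 = 10; x_7 = 15; x_8 = 2; x_9 = 13; x_{10} = 11.
Since x_{10} = x_1 = 11, the sequence is periodic with period 9.
(476 - 1) mod 9 = 7, so x_{476} = x_8 = 2.

2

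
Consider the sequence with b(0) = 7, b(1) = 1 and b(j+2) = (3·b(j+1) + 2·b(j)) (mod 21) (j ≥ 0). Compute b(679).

20

We have b(0) = 7, b(1) = 1, b(2) = 17, b(3) = 11, b(4) = 4, b(5) = 13, b(6) = 5, b(7) = 20, b(8) = 7, b(9) = 19, b(10) = 8, b(11) = 20, b(12) = 13, b(13) = 16, b(14) = 11, b(15) = 2, b(16) = 7, b(17) = 4, b(18) = 5, b(19) = 2, b(20) = 16, b(21) = 10, b(22) = 20, b(23) = 17, b(24) = 7, b(25) = 13, b(26) = 11, b(27) = 17, b(28) = 10, b(29) = 1, b(30) = 2, b(31) = 8, b(32) = 7, b(33) = 16, b(34) = 20, b(35) = 8, b(36) = 1, b(37) = 19, b(38) = 17, b(39) = 5, b(40) = 7, b(41) = 10, b(42) = 2, b(43) = 5, b(44) = 19, b(45) = 4, b(46) = 8, b(47) = 11, b(48) = 7, b(49) = 1.
The sequence repeats with period 48.
(679 - 0) mod 48 = 7, so b(679) = b(7) = 20.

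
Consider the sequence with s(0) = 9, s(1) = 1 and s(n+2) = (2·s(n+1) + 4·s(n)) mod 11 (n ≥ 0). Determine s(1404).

4

s(0) = 9, s(1) = 1, s(2) = 5, s(3) = 3, s(4) = 4, s(5) = 9, s(6) = 1.
The sequence repeats with period 5.
(1404 - 0) mod 5 = 4, so s(1404) = s(4) = 4.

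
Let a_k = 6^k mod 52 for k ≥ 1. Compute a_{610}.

4

We have a_1 = 6; a_2 = 36; a_3 = 8; a_4 = 48; a_5 = 28; a_6 = 12; a_7 = 20; a_8 = 16; a_9 = 44; a_{10} = 4; a_{11} = 24; a_{12} = 40; a_{13} = 32; a_{14} = 36.
Since a_{14} = a_2 = 36, the sequence is eventually periodic: after a pre-period of length 1 it cycles with period 12.
For k ≥ 2, a_k depends only on (k - 2) mod 12. (610 - 2) mod 12 = 8, so a_{610} = a_{10} = 4.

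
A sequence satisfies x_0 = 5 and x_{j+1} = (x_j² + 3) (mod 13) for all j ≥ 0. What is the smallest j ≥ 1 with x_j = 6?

7

x_0 = 5, x_1 = 2, x_2 = 7, x_3 = 0, x_4 = 3, x_5 = 12, x_6 = 4, x_7 = 6, x_8 = 0.
Since x_8 = x_3 = 0, the sequence is eventually periodic: after a pre-period of length 3 it cycles with period 5.
The value 6 first appears (with j ≥ 1) at x_7.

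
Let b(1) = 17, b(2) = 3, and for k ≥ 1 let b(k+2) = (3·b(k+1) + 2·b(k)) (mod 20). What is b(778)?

Listing terms: b(1) = 17,  b(2) = 3,  b(3) = 3,  b(4) = 15,  b(5) = 11,  b(6) = 3,  b(7) = 11,  b(8) = 19,  b(9) = 19,  b(10) = 15,  b(11) = 3,  b(12) = 19,  b(13) = 3,  b(14) = 7,  b(15) = 7,  b(16) = 15,  b(17) = 19,  b(18) = 7,  b(19) = 19,  b(20) = 11,  b(21) = 11,  b(22) = 15,  b(23) = 7,  b(24) = 11,  b(25) = 7,  b(26) = 3,  b(27) = 3.
Since (b(26), b(27)) = (b(2), b(3)) = (3, 3) (two consecutive terms determine the rest), the sequence is eventually periodic: after a pre-period of length 1 it cycles with period 24.
For k ≥ 2, b(k) depends only on (k - 2) mod 24. (778 - 2) mod 24 = 8, so b(778) = b(10) = 15.

15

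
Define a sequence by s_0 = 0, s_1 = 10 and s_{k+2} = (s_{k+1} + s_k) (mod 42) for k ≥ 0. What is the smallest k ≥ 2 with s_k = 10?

2

We have s_0 = 0; s_1 = 10; s_2 = 10; s_3 = 20; s_4 = 30; s_5 = 8; s_6 = 38; s_7 = 4; s_8 = 0; s_9 = 4; s_{10} = 4; s_{11} = 8; s_{12} = 12; s_{13} = 20; s_{14} = 32; s_{15} = 10; s_{16} = 0; s_{17} = 10.
The sequence repeats with period 16.
The value 10 first appears (with k ≥ 2) at s_2.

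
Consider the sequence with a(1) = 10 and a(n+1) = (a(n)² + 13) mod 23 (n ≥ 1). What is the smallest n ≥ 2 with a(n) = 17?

3

a(1) = 10; a(2) = 21; a(3) = 17; a(4) = 3; a(5) = 22; a(6) = 14; a(7) = 2; a(8) = 17.
Since a(8) = a(3) = 17, the sequence is eventually periodic: after a pre-period of length 2 it cycles with period 5.
The value 17 first appears (with n ≥ 2) at a(3).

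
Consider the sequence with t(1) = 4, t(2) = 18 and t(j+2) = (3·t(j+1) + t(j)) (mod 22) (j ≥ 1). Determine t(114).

Listing terms: t(1) = 4, t(2) = 18, t(3) = 14, t(4) = 16, t(5) = 18, t(6) = 4, t(7) = 8, t(8) = 6, t(9) = 4, t(10) = 18.
The sequence repeats with period 8.
So t(114) = t(1 + ((114-1) mod 8)) = t(2) = 18.

18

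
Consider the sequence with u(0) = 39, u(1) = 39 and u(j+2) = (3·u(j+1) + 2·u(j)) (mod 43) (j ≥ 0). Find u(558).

We have u(0) = 39,  u(1) = 39,  u(2) = 23,  u(3) = 18,  u(4) = 14,  u(5) = 35,  u(6) = 4,  u(7) = 39,  u(8) = 39.
The sequence repeats with period 7.
(558 - 0) mod 7 = 5, so u(558) = u(5) = 35.

35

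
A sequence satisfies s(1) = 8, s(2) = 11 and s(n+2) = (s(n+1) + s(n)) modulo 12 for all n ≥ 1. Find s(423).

s(1) = 8, s(2) = 11, s(3) = 7, s(4) = 6, s(5) = 1, s(6) = 7, s(7) = 8, s(8) = 3, s(9) = 11, s(10) = 2, s(11) = 1, s(12) = 3, s(13) = 4, s(14) = 7, s(15) = 11, s(16) = 6, s(17) = 5, s(18) = 11, s(19) = 4, s(20) = 3, s(21) = 7, s(22) = 10, s(23) = 5, s(24) = 3, s(25) = 8, s(26) = 11.
Since (s(25), s(26)) = (s(1), s(2)) = (8, 11) (two consecutive terms determine the rest), the sequence is periodic with period 24.
(423 - 1) mod 24 = 14, so s(423) = s(15) = 11.

11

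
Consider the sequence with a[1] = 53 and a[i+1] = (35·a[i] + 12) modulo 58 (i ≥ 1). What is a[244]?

a[1] = 53,  a[2] = 11,  a[3] = 49,  a[4] = 45,  a[5] = 21,  a[6] = 51,  a[7] = 57,  a[8] = 35,  a[9] = 19,  a[10] = 39,  a[11] = 43,  a[12] = 9,  a[13] = 37,  a[14] = 31,  a[15] = 53.
The sequence repeats with period 14.
So a[244] = a[1 + ((244-1) mod 14)] = a[6] = 51.

51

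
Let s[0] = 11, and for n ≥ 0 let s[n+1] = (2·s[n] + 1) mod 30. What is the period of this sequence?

Computing terms: s[0] = 11,  s[1] = 23,  s[2] = 17,  s[3] = 5,  s[4] = 11.
The sequence repeats with period 4.

4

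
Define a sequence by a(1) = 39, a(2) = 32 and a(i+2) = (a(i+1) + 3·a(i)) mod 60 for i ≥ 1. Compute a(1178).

32

Listing terms: a(1) = 39; a(2) = 32; a(3) = 29; a(4) = 5; a(5) = 32; a(6) = 47; a(7) = 23; a(8) = 44; a(9) = 53; a(10) = 5; a(11) = 44; a(12) = 59; a(13) = 11; a(14) = 8; a(15) = 41; a(16) = 5; a(17) = 8; a(18) = 23; a(19) = 47; a(20) = 56; a(21) = 17; a(22) = 5; a(23) = 56; a(24) = 11; a(25) = 59; a(26) = 32; a(27) = 29.
Since (a(26), a(27)) = (a(2), a(3)) = (32, 29) (two consecutive terms determine the rest), the sequence is eventually periodic: after a pre-period of length 1 it cycles with period 24.
For i ≥ 2, a(i) depends only on (i - 2) mod 24. (1178 - 2) mod 24 = 0, so a(1178) = a(2) = 32.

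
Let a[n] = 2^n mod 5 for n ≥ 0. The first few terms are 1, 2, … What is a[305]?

We have a[0] = 1; a[1] = 2; a[2] = 4; a[3] = 3; a[4] = 1.
The sequence repeats with period 4.
(305 - 0) mod 4 = 1, so a[305] = a[1] = 2.

2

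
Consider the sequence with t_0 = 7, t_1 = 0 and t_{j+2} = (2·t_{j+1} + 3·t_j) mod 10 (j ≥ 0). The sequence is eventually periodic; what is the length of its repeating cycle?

4

t_0 = 7, t_1 = 0, t_2 = 1, t_3 = 2, t_4 = 7, t_5 = 0.
The sequence repeats with period 4.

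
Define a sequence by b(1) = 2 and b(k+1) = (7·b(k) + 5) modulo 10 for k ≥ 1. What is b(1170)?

9

Computing terms: b(1) = 2, b(2) = 9, b(3) = 8, b(4) = 1, b(5) = 2.
The sequence repeats with period 4.
So b(1170) = b(1 + ((1170-1) mod 4)) = b(2) = 9.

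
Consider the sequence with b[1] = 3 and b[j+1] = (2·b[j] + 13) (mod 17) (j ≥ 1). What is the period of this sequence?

8

We have b[1] = 3,  b[2] = 2,  b[3] = 0,  b[4] = 13,  b[5] = 5,  b[6] = 6,  b[7] = 8,  b[8] = 12,  b[9] = 3.
The sequence repeats with period 8.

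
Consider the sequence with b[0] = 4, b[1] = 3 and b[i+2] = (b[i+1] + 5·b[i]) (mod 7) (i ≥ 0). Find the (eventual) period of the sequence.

b[0] = 4, b[1] = 3, b[2] = 2, b[3] = 3, b[4] = 6, b[5] = 0, b[6] = 2, b[7] = 2, b[8] = 5, b[9] = 1, b[10] = 5, b[11] = 3, b[12] = 0, b[13] = 1, b[14] = 1, b[15] = 6, b[16] = 4, b[17] = 6, b[18] = 5, b[19] = 0, b[20] = 4, b[21] = 4, b[22] = 3.
Since (b[21], b[22]) = (b[0], b[1]) = (4, 3) (two consecutive terms determine the rest), the sequence is periodic with period 21.

21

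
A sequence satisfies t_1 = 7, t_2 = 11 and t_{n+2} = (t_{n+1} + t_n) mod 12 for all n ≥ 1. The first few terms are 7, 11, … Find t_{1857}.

Listing terms: t_1 = 7; t_2 = 11; t_3 = 6; t_4 = 5; t_5 = 11; t_6 = 4; t_7 = 3; t_8 = 7; t_9 = 10; t_{10} = 5; t_{11} = 3; t_{12} = 8; t_{13} = 11; t_{14} = 7; t_{15} = 6; t_{16} = 1; t_{17} = 7; t_{18} = 8; t_{19} = 3; t_{20} = 11; t_{21} = 2; t_{22} = 1; t_{23} = 3; t_{24} = 4; t_{25} = 7; t_{26} = 11.
The sequence repeats with period 24.
(1857 - 1) mod 24 = 8, so t_{1857} = t_9 = 10.

10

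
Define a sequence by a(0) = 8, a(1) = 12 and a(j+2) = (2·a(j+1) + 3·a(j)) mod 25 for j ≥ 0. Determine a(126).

We have a(0) = 8, a(1) = 12, a(2) = 23, a(3) = 7, a(4) = 8, a(5) = 12.
Since (a(4), a(5)) = (a(0), a(1)) = (8, 12) (two consecutive terms determine the rest), the sequence is periodic with period 4.
(126 - 0) mod 4 = 2, so a(126) = a(2) = 23.

23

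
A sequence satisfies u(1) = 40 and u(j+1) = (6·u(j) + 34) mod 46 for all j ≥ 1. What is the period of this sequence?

11

u(1) = 40; u(2) = 44; u(3) = 22; u(4) = 28; u(5) = 18; u(6) = 4; u(7) = 12; u(8) = 14; u(9) = 26; u(10) = 6; u(11) = 24; u(12) = 40.
The sequence repeats with period 11.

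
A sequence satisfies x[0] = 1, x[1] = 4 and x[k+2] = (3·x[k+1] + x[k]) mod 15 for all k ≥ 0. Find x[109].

4

x[0] = 1,  x[1] = 4,  x[2] = 13,  x[3] = 13,  x[4] = 7,  x[5] = 4,  x[6] = 4,  x[7] = 1,  x[8] = 7,  x[9] = 7,  x[10] = 13,  x[11] = 1,  x[12] = 1,  x[13] = 4.
The sequence repeats with period 12.
So x[109] = x[0 + ((109-0) mod 12)] = x[1] = 4.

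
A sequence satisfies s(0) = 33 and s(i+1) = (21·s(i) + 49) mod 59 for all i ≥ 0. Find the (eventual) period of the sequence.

Listing terms: s(0) = 33, s(1) = 34, s(2) = 55, s(3) = 24, s(4) = 22, s(5) = 39, s(6) = 42, s(7) = 46, s(8) = 12, s(9) = 6, s(10) = 57, s(11) = 7, s(12) = 19, s(13) = 35, s(14) = 17, s(15) = 52, s(16) = 20, s(17) = 56, s(18) = 45, s(19) = 50, s(20) = 37, s(21) = 0, s(22) = 49, s(23) = 16, s(24) = 31, s(25) = 51, s(26) = 58, s(27) = 28, s(28) = 47, s(29) = 33.
The sequence repeats with period 29.

29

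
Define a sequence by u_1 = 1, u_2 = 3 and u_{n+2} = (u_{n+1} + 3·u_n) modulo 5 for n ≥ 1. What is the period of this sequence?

24

We have u_1 = 1, u_2 = 3, u_3 = 1, u_4 = 0, u_5 = 3, u_6 = 3, u_7 = 2, u_8 = 1, u_9 = 2, u_{10} = 0, u_{11} = 1, u_{12} = 1, u_{13} = 4, u_{14} = 2, u_{15} = 4, u_{16} = 0, u_{17} = 2, u_{18} = 2, u_{19} = 3, u_{20} = 4, u_{21} = 3, u_{22} = 0, u_{23} = 4, u_{24} = 4, u_{25} = 1, u_{26} = 3.
The sequence repeats with period 24.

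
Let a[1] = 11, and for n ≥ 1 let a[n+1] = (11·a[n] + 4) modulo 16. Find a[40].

5

Listing terms: a[1] = 11; a[2] = 13; a[3] = 3; a[4] = 5; a[5] = 11.
Since a[5] = a[1] = 11, the sequence is periodic with period 4.
So a[40] = a[1 + ((40-1) mod 4)] = a[4] = 5.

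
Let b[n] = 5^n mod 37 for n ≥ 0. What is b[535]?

Listing terms: b[0] = 1; b[1] = 5; b[2] = 25; b[3] = 14; b[4] = 33; b[5] = 17; b[6] = 11; b[7] = 18; b[8] = 16; b[9] = 6; b[10] = 30; b[11] = 2; b[12] = 10; b[13] = 13; b[14] = 28; b[15] = 29; b[16] = 34; b[17] = 22; b[18] = 36; b[19] = 32; b[20] = 12; b[21] = 23; b[22] = 4; b[23] = 20; b[24] = 26; b[25] = 19; b[26] = 21; b[27] = 31; b[28] = 7; b[29] = 35; b[30] = 27; b[31] = 24; b[32] = 9; b[33] = 8; b[34] = 3; b[35] = 15; b[36] = 1.
Since b[36] = b[0] = 1, the sequence is periodic with period 36.
(535 - 0) mod 36 = 31, so b[535] = b[31] = 24.

24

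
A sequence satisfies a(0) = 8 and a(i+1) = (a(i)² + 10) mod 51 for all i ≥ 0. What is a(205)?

a(0) = 8,  a(1) = 23,  a(2) = 29,  a(3) = 35,  a(4) = 11,  a(5) = 29.
Since a(5) = a(2) = 29, the sequence is eventually periodic: after a pre-period of length 2 it cycles with period 3.
For i ≥ 2, a(i) depends only on (i - 2) mod 3. (205 - 2) mod 3 = 2, so a(205) = a(4) = 11.

11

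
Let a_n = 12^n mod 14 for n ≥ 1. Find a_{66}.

8

Computing terms: a_1 = 12, a_2 = 4, a_3 = 6, a_4 = 2, a_5 = 10, a_6 = 8, a_7 = 12.
Since a_7 = a_1 = 12, the sequence is periodic with period 6.
So a_{66} = a_{1 + ((66-1) mod 6)} = a_6 = 8.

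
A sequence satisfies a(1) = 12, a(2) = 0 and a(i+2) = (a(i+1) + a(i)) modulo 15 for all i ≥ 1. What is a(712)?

0

Computing terms: a(1) = 12,  a(2) = 0,  a(3) = 12,  a(4) = 12,  a(5) = 9,  a(6) = 6,  a(7) = 0,  a(8) = 6,  a(9) = 6,  a(10) = 12,  a(11) = 3,  a(12) = 0,  a(13) = 3,  a(14) = 3,  a(15) = 6,  a(16) = 9,  a(17) = 0,  a(18) = 9,  a(19) = 9,  a(20) = 3,  a(21) = 12,  a(22) = 0.
Since (a(21), a(22)) = (a(1), a(2)) = (12, 0) (two consecutive terms determine the rest), the sequence is periodic with period 20.
So a(712) = a(1 + ((712-1) mod 20)) = a(12) = 0.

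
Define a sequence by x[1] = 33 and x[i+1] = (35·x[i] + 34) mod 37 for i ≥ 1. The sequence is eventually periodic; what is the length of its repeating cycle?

36

Listing terms: x[1] = 33; x[2] = 5; x[3] = 24; x[4] = 23; x[5] = 25; x[6] = 21; x[7] = 29; x[8] = 13; x[9] = 8; x[10] = 18; x[11] = 35; x[12] = 1; x[13] = 32; x[14] = 7; x[15] = 20; x[16] = 31; x[17] = 9; x[18] = 16; x[19] = 2; x[20] = 30; x[21] = 11; x[22] = 12; x[23] = 10; x[24] = 14; x[25] = 6; x[26] = 22; x[27] = 27; x[28] = 17; x[29] = 0; x[30] = 34; x[31] = 3; x[32] = 28; x[33] = 15; x[34] = 4; x[35] = 26; x[36] = 19; x[37] = 33.
The sequence repeats with period 36.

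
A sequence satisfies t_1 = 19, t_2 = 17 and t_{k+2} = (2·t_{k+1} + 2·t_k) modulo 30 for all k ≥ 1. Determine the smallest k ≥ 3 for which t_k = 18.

Listing terms: t_1 = 19,  t_2 = 17,  t_3 = 12,  t_4 = 28,  t_5 = 20,  t_6 = 6,  t_7 = 22,  t_8 = 26,  t_9 = 6,  t_{10} = 4,  t_{11} = 20,  t_{12} = 18,  t_{13} = 16,  t_{14} = 8,  t_{15} = 18,  t_{16} = 22,  t_{17} = 20,  t_{18} = 24,  t_{19} = 28,  t_{20} = 14,  t_{21} = 24,  t_{22} = 16,  t_{23} = 20,  t_{24} = 12,  t_{25} = 4,  t_{26} = 2,  t_{27} = 12,  t_{28} = 28.
Since (t_{27}, t_{28}) = (t_3, t_4) = (12, 28) (two consecutive terms determine the rest), the sequence is eventually periodic: after a pre-period of length 2 it cycles with period 24.
The value 18 first appears (with k ≥ 3) at t_{12}.

12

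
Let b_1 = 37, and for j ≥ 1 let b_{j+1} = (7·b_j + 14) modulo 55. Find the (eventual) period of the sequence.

We have b_1 = 37,  b_2 = 53,  b_3 = 0,  b_4 = 14,  b_5 = 2,  b_6 = 28,  b_7 = 45,  b_8 = 54,  b_9 = 7,  b_{10} = 8,  b_{11} = 15,  b_{12} = 9,  b_{13} = 22,  b_{14} = 3,  b_{15} = 35,  b_{16} = 39,  b_{17} = 12,  b_{18} = 43,  b_{19} = 40,  b_{20} = 19,  b_{21} = 37.
Since b_{21} = b_1 = 37, the sequence is periodic with period 20.

20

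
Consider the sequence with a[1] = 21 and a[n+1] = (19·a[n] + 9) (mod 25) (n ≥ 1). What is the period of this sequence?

Computing terms: a[1] = 21,  a[2] = 8,  a[3] = 11,  a[4] = 18,  a[5] = 1,  a[6] = 3,  a[7] = 16,  a[8] = 13,  a[9] = 6,  a[10] = 23,  a[11] = 21.
Since a[11] = a[1] = 21, the sequence is periodic with period 10.

10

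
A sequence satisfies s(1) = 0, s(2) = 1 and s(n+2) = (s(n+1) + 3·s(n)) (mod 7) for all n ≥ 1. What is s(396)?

We have s(1) = 0, s(2) = 1, s(3) = 1, s(4) = 4, s(5) = 0, s(6) = 5, s(7) = 5, s(8) = 6, s(9) = 0, s(10) = 4, s(11) = 4, s(12) = 2, s(13) = 0, s(14) = 6, s(15) = 6, s(16) = 3, s(17) = 0, s(18) = 2, s(19) = 2, s(20) = 1, s(21) = 0, s(22) = 3, s(23) = 3, s(24) = 5, s(25) = 0, s(26) = 1.
The sequence repeats with period 24.
(396 - 1) mod 24 = 11, so s(396) = s(12) = 2.

2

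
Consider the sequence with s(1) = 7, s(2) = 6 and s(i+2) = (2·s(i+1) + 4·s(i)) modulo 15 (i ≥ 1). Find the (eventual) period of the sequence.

40

Listing terms: s(1) = 7, s(2) = 6, s(3) = 10, s(4) = 14, s(5) = 8, s(6) = 12, s(7) = 11, s(8) = 10, s(9) = 4, s(10) = 3, s(11) = 7, s(12) = 11, s(13) = 5, s(14) = 9, s(15) = 8, s(16) = 7, s(17) = 1, s(18) = 0, s(19) = 4, s(20) = 8, s(21) = 2, s(22) = 6, s(23) = 5, s(24) = 4, s(25) = 13, s(26) = 12, s(27) = 1, s(28) = 5, s(29) = 14, s(30) = 3, s(31) = 2, s(32) = 1, s(33) = 10, s(34) = 9, s(35) = 13, s(36) = 2, s(37) = 11, s(38) = 0, s(39) = 14, s(40) = 13, s(41) = 7, s(42) = 6.
Since (s(41), s(42)) = (s(1), s(2)) = (7, 6) (two consecutive terms determine the rest), the sequence is periodic with period 40.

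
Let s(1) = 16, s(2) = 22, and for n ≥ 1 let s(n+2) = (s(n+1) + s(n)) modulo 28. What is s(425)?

26

s(1) = 16, s(2) = 22, s(3) = 10, s(4) = 4, s(5) = 14, s(6) = 18, s(7) = 4, s(8) = 22, s(9) = 26, s(10) = 20, s(11) = 18, s(12) = 10, s(13) = 0, s(14) = 10, s(15) = 10, s(16) = 20, s(17) = 2, s(18) = 22, s(19) = 24, s(20) = 18, s(21) = 14, s(22) = 4, s(23) = 18, s(24) = 22, s(25) = 12, s(26) = 6, s(27) = 18, s(28) = 24, s(29) = 14, s(30) = 10, s(31) = 24, s(32) = 6, s(33) = 2, s(34) = 8, s(35) = 10, s(36) = 18, s(37) = 0, s(38) = 18, s(39) = 18, s(40) = 8, s(41) = 26, s(42) = 6, s(43) = 4, s(44) = 10, s(45) = 14, s(46) = 24, s(47) = 10, s(48) = 6, s(49) = 16, s(50) = 22.
The sequence repeats with period 48.
So s(425) = s(1 + ((425-1) mod 48)) = s(41) = 26.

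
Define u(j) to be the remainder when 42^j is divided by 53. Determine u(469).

Listing terms: u(0) = 1, u(1) = 42, u(2) = 15, u(3) = 47, u(4) = 13, u(5) = 16, u(6) = 36, u(7) = 28, u(8) = 10, u(9) = 49, u(10) = 44, u(11) = 46, u(12) = 24, u(13) = 1.
Since u(13) = u(0) = 1, the sequence is periodic with period 13.
So u(469) = u(0 + ((469-0) mod 13)) = u(1) = 42.

42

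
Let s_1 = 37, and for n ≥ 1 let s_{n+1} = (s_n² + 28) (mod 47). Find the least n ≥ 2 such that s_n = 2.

11

s_1 = 37; s_2 = 34; s_3 = 9; s_4 = 15; s_5 = 18; s_6 = 23; s_7 = 40; s_8 = 30; s_9 = 35; s_{10} = 31; s_{11} = 2; s_{12} = 32; s_{13} = 18.
Since s_{13} = s_5 = 18, the sequence is eventually periodic: after a pre-period of length 4 it cycles with period 8.
The value 2 first appears (with n ≥ 2) at s_{11}.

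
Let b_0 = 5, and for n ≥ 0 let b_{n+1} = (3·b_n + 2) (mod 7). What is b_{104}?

b_0 = 5, b_1 = 3, b_2 = 4, b_3 = 0, b_4 = 2, b_5 = 1, b_6 = 5.
Since b_6 = b_0 = 5, the sequence is periodic with period 6.
So b_{104} = b_{0 + ((104-0) mod 6)} = b_2 = 4.

4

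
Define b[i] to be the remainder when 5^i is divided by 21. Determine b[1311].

b[1] = 5; b[2] = 4; b[3] = 20; b[4] = 16; b[5] = 17; b[6] = 1; b[7] = 5.
The sequence repeats with period 6.
So b[1311] = b[1 + ((1311-1) mod 6)] = b[3] = 20.

20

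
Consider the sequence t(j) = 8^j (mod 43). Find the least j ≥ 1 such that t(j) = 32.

11

Computing terms: t(0) = 1,  t(1) = 8,  t(2) = 21,  t(3) = 39,  t(4) = 11,  t(5) = 2,  t(6) = 16,  t(7) = 42,  t(8) = 35,  t(9) = 22,  t(10) = 4,  t(11) = 32,  t(12) = 41,  t(13) = 27,  t(14) = 1.
The sequence repeats with period 14.
The value 32 first appears (with j ≥ 1) at t(11).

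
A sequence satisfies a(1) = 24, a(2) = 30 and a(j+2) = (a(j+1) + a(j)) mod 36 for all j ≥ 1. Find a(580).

Computing terms: a(1) = 24, a(2) = 30, a(3) = 18, a(4) = 12, a(5) = 30, a(6) = 6, a(7) = 0, a(8) = 6, a(9) = 6, a(10) = 12, a(11) = 18, a(12) = 30, a(13) = 12, a(14) = 6, a(15) = 18, a(16) = 24, a(17) = 6, a(18) = 30, a(19) = 0, a(20) = 30, a(21) = 30, a(22) = 24, a(23) = 18, a(24) = 6, a(25) = 24, a(26) = 30.
Since (a(25), a(26)) = (a(1), a(2)) = (24, 30) (two consecutive terms determine the rest), the sequence is periodic with period 24.
So a(580) = a(1 + ((580-1) mod 24)) = a(4) = 12.

12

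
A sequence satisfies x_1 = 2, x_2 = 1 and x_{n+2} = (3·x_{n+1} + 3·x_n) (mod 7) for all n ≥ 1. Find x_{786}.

Listing terms: x_1 = 2,  x_2 = 1,  x_3 = 2,  x_4 = 2,  x_5 = 5,  x_6 = 0,  x_7 = 1,  x_8 = 3,  x_9 = 5,  x_{10} = 3,  x_{11} = 3,  x_{12} = 4,  x_{13} = 0,  x_{14} = 5,  x_{15} = 1,  x_{16} = 4,  x_{17} = 1,  x_{18} = 1,  x_{19} = 6,  x_{20} = 0,  x_{21} = 4,  x_{22} = 5,  x_{23} = 6,  x_{24} = 5,  x_{25} = 5,  x_{26} = 2,  x_{27} = 0,  x_{28} = 6,  x_{29} = 4,  x_{30} = 2,  x_{31} = 4,  x_{32} = 4,  x_{33} = 3,  x_{34} = 0,  x_{35} = 2,  x_{36} = 6,  x_{37} = 3,  x_{38} = 6,  x_{39} = 6,  x_{40} = 1,  x_{41} = 0,  x_{42} = 3,  x_{43} = 2,  x_{44} = 1.
Since (x_{43}, x_{44}) = (x_1, x_2) = (2, 1) (two consecutive terms determine the rest), the sequence is periodic with period 42.
So x_{786} = x_{1 + ((786-1) mod 42)} = x_{30} = 2.

2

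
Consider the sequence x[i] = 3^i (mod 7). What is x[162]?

1

x[0] = 1; x[1] = 3; x[2] = 2; x[3] = 6; x[4] = 4; x[5] = 5; x[6] = 1.
Since x[6] = x[0] = 1, the sequence is periodic with period 6.
(162 - 0) mod 6 = 0, so x[162] = x[0] = 1.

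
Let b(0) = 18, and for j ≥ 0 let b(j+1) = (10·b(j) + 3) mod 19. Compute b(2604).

14

b(0) = 18,  b(1) = 12,  b(2) = 9,  b(3) = 17,  b(4) = 2,  b(5) = 4,  b(6) = 5,  b(7) = 15,  b(8) = 1,  b(9) = 13,  b(10) = 0,  b(11) = 3,  b(12) = 14,  b(13) = 10,  b(14) = 8,  b(15) = 7,  b(16) = 16,  b(17) = 11,  b(18) = 18.
Since b(18) = b(0) = 18, the sequence is periodic with period 18.
So b(2604) = b(0 + ((2604-0) mod 18)) = b(12) = 14.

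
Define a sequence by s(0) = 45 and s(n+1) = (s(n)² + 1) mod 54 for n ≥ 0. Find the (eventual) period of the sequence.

6

Computing terms: s(0) = 45, s(1) = 28, s(2) = 29, s(3) = 32, s(4) = 53, s(5) = 2, s(6) = 5, s(7) = 26, s(8) = 29.
Since s(8) = s(2) = 29, the sequence is eventually periodic: after a pre-period of length 2 it cycles with period 6.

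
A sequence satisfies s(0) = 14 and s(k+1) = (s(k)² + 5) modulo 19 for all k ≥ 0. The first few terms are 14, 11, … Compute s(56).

s(0) = 14,  s(1) = 11,  s(2) = 12,  s(3) = 16,  s(4) = 14.
Since s(4) = s(0) = 14, the sequence is periodic with period 4.
(56 - 0) mod 4 = 0, so s(56) = s(0) = 14.

14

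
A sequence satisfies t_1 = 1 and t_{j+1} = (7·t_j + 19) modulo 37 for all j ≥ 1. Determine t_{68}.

11

t_1 = 1, t_2 = 26, t_3 = 16, t_4 = 20, t_5 = 11, t_6 = 22, t_7 = 25, t_8 = 9, t_9 = 8, t_{10} = 1.
The sequence repeats with period 9.
So t_{68} = t_{1 + ((68-1) mod 9)} = t_5 = 11.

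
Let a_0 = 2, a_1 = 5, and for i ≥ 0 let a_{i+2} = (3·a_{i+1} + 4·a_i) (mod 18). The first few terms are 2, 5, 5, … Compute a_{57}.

17

Listing terms: a_0 = 2, a_1 = 5, a_2 = 5, a_3 = 17, a_4 = 17, a_5 = 11, a_6 = 11, a_7 = 5, a_8 = 5.
Since (a_7, a_8) = (a_1, a_2) = (5, 5) (two consecutive terms determine the rest), the sequence is eventually periodic: after a pre-period of length 1 it cycles with period 6.
For i ≥ 1, a_i depends only on (i - 1) mod 6. (57 - 1) mod 6 = 2, so a_{57} = a_3 = 17.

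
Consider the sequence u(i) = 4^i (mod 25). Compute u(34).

6

We have u(0) = 1,  u(1) = 4,  u(2) = 16,  u(3) = 14,  u(4) = 6,  u(5) = 24,  u(6) = 21,  u(7) = 9,  u(8) = 11,  u(9) = 19,  u(10) = 1.
Since u(10) = u(0) = 1, the sequence is periodic with period 10.
(34 - 0) mod 10 = 4, so u(34) = u(4) = 6.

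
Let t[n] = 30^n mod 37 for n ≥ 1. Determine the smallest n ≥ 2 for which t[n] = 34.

We have t[1] = 30,  t[2] = 12,  t[3] = 27,  t[4] = 33,  t[5] = 28,  t[6] = 26,  t[7] = 3,  t[8] = 16,  t[9] = 36,  t[10] = 7,  t[11] = 25,  t[12] = 10,  t[13] = 4,  t[14] = 9,  t[15] = 11,  t[16] = 34,  t[17] = 21,  t[18] = 1,  t[19] = 30.
The sequence repeats with period 18.
The value 34 first appears (with n ≥ 2) at t[16].

16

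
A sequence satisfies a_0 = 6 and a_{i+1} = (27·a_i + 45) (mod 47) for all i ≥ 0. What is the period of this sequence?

We have a_0 = 6; a_1 = 19; a_2 = 41; a_3 = 24; a_4 = 35; a_5 = 3; a_6 = 32; a_7 = 16; a_8 = 7; a_9 = 46; a_{10} = 18; a_{11} = 14; a_{12} = 0; a_{13} = 45; a_{14} = 38; a_{15} = 37; a_{16} = 10; a_{17} = 33; a_{18} = 43; a_{19} = 31; a_{20} = 36; a_{21} = 30; a_{22} = 9; a_{23} = 6.
The sequence repeats with period 23.

23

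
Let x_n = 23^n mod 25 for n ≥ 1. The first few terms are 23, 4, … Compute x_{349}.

Computing terms: x_1 = 23,  x_2 = 4,  x_3 = 17,  x_4 = 16,  x_5 = 18,  x_6 = 14,  x_7 = 22,  x_8 = 6,  x_9 = 13,  x_{10} = 24,  x_{11} = 2,  x_{12} = 21,  x_{13} = 8,  x_{14} = 9,  x_{15} = 7,  x_{16} = 11,  x_{17} = 3,  x_{18} = 19,  x_{19} = 12,  x_{20} = 1,  x_{21} = 23.
Since x_{21} = x_1 = 23, the sequence is periodic with period 20.
(349 - 1) mod 20 = 8, so x_{349} = x_9 = 13.

13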